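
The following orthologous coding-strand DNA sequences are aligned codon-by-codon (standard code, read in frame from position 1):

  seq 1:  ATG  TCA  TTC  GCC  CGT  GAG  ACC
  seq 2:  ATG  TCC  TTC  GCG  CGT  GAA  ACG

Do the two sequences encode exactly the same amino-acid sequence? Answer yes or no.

Codon 1: ATG Met / ATG Met — identical.
Codon 2: TCA Ser / TCC Ser — synonymous.
Codon 3: TTC Phe / TTC Phe — identical.
Codon 4: GCC Ala / GCG Ala — synonymous.
Codon 5: CGT Arg / CGT Arg — identical.
Codon 6: GAG Glu / GAA Glu — synonymous.
Codon 7: ACC Thr / ACG Thr — synonymous.
Nonsynonymous differences: 0 → same protein.

yes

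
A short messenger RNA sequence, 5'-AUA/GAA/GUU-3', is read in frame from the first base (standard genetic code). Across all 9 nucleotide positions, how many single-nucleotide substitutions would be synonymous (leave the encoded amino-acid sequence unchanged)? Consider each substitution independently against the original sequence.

6

Codon 1 (AUA, Ile): 2 synonymous substitutions.
Codon 2 (GAA, Glu): 1 synonymous substitution.
Codon 3 (GUU, Val): 3 synonymous substitutions.
Total: 2 + 1 + 3 = 6.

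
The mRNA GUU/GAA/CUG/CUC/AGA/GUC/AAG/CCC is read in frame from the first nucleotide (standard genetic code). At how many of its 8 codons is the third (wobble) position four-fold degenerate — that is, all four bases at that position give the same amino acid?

Codon 1 GUU (Val): third position 4-fold.
Codon 2 GAA (Glu): third position 2-fold.
Codon 3 CUG (Leu): third position 4-fold.
Codon 4 CUC (Leu): third position 4-fold.
Codon 5 AGA (Arg): third position 2-fold.
Codon 6 GUC (Val): third position 4-fold.
Codon 7 AAG (Lys): third position 2-fold.
Codon 8 CCC (Pro): third position 4-fold.
Four-fold degenerate third positions: 5.

5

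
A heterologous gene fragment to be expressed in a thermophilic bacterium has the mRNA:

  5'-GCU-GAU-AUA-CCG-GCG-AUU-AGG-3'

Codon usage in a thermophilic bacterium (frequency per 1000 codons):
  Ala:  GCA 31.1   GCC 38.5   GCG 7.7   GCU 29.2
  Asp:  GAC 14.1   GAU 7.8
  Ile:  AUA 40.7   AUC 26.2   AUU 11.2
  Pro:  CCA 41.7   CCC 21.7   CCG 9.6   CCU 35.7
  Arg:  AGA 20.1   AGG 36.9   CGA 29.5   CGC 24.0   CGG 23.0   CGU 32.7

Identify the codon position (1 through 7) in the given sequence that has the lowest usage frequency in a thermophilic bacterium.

5

Codon 1 GCU (Ala): 29.2 per 1000.
Codon 2 GAU (Asp): 7.8 per 1000.
Codon 3 AUA (Ile): 40.7 per 1000.
Codon 4 CCG (Pro): 9.6 per 1000.
Codon 5 GCG (Ala): 7.7 per 1000.
Codon 6 AUU (Ile): 11.2 per 1000.
Codon 7 AGG (Arg): 36.9 per 1000.
Lowest frequency is 7.7 at codon 5.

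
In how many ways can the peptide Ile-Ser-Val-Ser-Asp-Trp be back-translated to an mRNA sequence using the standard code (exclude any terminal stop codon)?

Ile: 3 codons.
Ser: 6 codons.
Val: 4 codons.
Ser: 6 codons.
Asp: 2 codons.
Trp: 1 codon.
3 × 6 × 4 × 6 × 2 × 1 = 864.

864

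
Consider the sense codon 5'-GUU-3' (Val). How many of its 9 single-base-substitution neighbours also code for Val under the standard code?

Position 1: none → 0 synonymous.
Position 2: none → 0 synonymous.
Position 3: GUC, GUA, GUG → 3 synonymous.
Total: 0 + 0 + 3 = 3.

3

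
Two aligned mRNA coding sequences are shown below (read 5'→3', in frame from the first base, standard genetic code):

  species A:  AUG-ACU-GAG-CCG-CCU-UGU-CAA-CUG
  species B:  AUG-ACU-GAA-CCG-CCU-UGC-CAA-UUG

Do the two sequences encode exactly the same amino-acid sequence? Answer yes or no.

yes

Codon 1: AUG Met / AUG Met — identical.
Codon 2: ACU Thr / ACU Thr — identical.
Codon 3: GAG Glu / GAA Glu — synonymous.
Codon 4: CCG Pro / CCG Pro — identical.
Codon 5: CCU Pro / CCU Pro — identical.
Codon 6: UGU Cys / UGC Cys — synonymous.
Codon 7: CAA Gln / CAA Gln — identical.
Codon 8: CUG Leu / UUG Leu — synonymous.
Nonsynonymous differences: 0 → same protein.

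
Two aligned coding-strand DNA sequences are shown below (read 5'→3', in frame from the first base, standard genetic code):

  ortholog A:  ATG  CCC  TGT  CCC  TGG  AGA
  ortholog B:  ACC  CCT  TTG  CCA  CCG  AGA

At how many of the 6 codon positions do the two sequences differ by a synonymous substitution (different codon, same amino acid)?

Codon 1: ATG Met / ACC Thr — nonsynonymous.
Codon 2: CCC Pro / CCT Pro — synonymous.
Codon 3: TGT Cys / TTG Leu — nonsynonymous.
Codon 4: CCC Pro / CCA Pro — synonymous.
Codon 5: TGG Trp / CCG Pro — nonsynonymous.
Codon 6: AGA Arg / AGA Arg — identical.
Synonymous differences: 2.

2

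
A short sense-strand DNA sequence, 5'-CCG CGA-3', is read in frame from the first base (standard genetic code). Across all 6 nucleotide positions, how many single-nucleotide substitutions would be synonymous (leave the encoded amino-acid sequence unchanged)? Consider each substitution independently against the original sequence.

Codon 1 (CCG, Pro): 3 synonymous substitutions.
Codon 2 (CGA, Arg): 4 synonymous substitutions.
Total: 3 + 4 = 7.

7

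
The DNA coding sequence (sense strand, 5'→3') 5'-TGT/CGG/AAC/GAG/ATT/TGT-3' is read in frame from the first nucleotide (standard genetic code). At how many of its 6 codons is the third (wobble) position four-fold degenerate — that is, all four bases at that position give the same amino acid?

1

Codon 1 TGT (Cys): third position 2-fold.
Codon 2 CGG (Arg): third position 4-fold.
Codon 3 AAC (Asn): third position 2-fold.
Codon 4 GAG (Glu): third position 2-fold.
Codon 5 ATT (Ile): third position 3-fold.
Codon 6 TGT (Cys): third position 2-fold.
Four-fold degenerate third positions: 1.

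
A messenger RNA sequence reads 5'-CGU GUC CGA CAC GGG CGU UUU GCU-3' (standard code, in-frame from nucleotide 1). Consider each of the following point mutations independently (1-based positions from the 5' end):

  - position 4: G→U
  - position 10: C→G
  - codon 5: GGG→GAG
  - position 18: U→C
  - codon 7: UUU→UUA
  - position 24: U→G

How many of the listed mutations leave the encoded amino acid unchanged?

2

Codon 2: GUC (Val) → UUC (Phe) — missense.
Codon 4: CAC (His) → GAC (Asp) — missense.
Codon 5: GGG (Gly) → GAG (Glu) — missense.
Codon 6: CGU (Arg) → CGC (Arg) — synonymous.
Codon 7: UUU (Phe) → UUA (Leu) — missense.
Codon 8: GCU (Ala) → GCG (Ala) — synonymous.
Synonymous: 2 of 6.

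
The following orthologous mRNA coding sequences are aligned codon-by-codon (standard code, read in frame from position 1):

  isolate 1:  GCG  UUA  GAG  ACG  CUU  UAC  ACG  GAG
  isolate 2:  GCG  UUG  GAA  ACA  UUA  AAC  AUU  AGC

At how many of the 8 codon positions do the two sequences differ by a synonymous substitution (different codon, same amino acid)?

4

Codon 1: GCG Ala / GCG Ala — identical.
Codon 2: UUA Leu / UUG Leu — synonymous.
Codon 3: GAG Glu / GAA Glu — synonymous.
Codon 4: ACG Thr / ACA Thr — synonymous.
Codon 5: CUU Leu / UUA Leu — synonymous.
Codon 6: UAC Tyr / AAC Asn — nonsynonymous.
Codon 7: ACG Thr / AUU Ile — nonsynonymous.
Codon 8: GAG Glu / AGC Ser — nonsynonymous.
Synonymous differences: 4.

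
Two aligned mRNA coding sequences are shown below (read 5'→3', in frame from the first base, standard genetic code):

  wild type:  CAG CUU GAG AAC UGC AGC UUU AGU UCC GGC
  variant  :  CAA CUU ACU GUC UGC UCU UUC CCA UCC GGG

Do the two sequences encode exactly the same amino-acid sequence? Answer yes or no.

no

Codon 1: CAG Gln / CAA Gln — synonymous.
Codon 2: CUU Leu / CUU Leu — identical.
Codon 3: GAG Glu / ACU Thr — nonsynonymous.
Codon 4: AAC Asn / GUC Val — nonsynonymous.
Codon 5: UGC Cys / UGC Cys — identical.
Codon 6: AGC Ser / UCU Ser — synonymous.
Codon 7: UUU Phe / UUC Phe — synonymous.
Codon 8: AGU Ser / CCA Pro — nonsynonymous.
Codon 9: UCC Ser / UCC Ser — identical.
Codon 10: GGC Gly / GGG Gly — synonymous.
Nonsynonymous differences: 3 → different protein.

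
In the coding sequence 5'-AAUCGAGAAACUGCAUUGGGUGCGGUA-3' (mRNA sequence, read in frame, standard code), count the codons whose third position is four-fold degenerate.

6

Codon 1 AAU (Asn): third position 2-fold.
Codon 2 CGA (Arg): third position 4-fold.
Codon 3 GAA (Glu): third position 2-fold.
Codon 4 ACU (Thr): third position 4-fold.
Codon 5 GCA (Ala): third position 4-fold.
Codon 6 UUG (Leu): third position 2-fold.
Codon 7 GGU (Gly): third position 4-fold.
Codon 8 GCG (Ala): third position 4-fold.
Codon 9 GUA (Val): third position 4-fold.
Four-fold degenerate third positions: 6.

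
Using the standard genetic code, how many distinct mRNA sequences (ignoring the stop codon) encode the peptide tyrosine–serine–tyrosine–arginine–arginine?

864

Tyr: 2 codons.
Ser: 6 codons.
Tyr: 2 codons.
Arg: 6 codons.
Arg: 6 codons.
2 × 6 × 2 × 6 × 6 = 864.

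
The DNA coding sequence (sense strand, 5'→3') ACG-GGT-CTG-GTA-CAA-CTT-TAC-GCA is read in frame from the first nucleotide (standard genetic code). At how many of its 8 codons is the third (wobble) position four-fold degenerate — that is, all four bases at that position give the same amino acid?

6

Codon 1 ACG (Thr): third position 4-fold.
Codon 2 GGT (Gly): third position 4-fold.
Codon 3 CTG (Leu): third position 4-fold.
Codon 4 GTA (Val): third position 4-fold.
Codon 5 CAA (Gln): third position 2-fold.
Codon 6 CTT (Leu): third position 4-fold.
Codon 7 TAC (Tyr): third position 2-fold.
Codon 8 GCA (Ala): third position 4-fold.
Four-fold degenerate third positions: 6.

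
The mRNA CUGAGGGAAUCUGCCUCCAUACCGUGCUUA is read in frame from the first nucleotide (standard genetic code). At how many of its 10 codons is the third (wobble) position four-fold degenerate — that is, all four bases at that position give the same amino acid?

5

Codon 1 CUG (Leu): third position 4-fold.
Codon 2 AGG (Arg): third position 2-fold.
Codon 3 GAA (Glu): third position 2-fold.
Codon 4 UCU (Ser): third position 4-fold.
Codon 5 GCC (Ala): third position 4-fold.
Codon 6 UCC (Ser): third position 4-fold.
Codon 7 AUA (Ile): third position 3-fold.
Codon 8 CCG (Pro): third position 4-fold.
Codon 9 UGC (Cys): third position 2-fold.
Codon 10 UUA (Leu): third position 2-fold.
Four-fold degenerate third positions: 5.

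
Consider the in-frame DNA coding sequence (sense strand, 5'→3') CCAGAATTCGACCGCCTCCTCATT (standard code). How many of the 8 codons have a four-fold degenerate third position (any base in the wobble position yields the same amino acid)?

Codon 1 CCA (Pro): third position 4-fold.
Codon 2 GAA (Glu): third position 2-fold.
Codon 3 TTC (Phe): third position 2-fold.
Codon 4 GAC (Asp): third position 2-fold.
Codon 5 CGC (Arg): third position 4-fold.
Codon 6 CTC (Leu): third position 4-fold.
Codon 7 CTC (Leu): third position 4-fold.
Codon 8 ATT (Ile): third position 3-fold.
Four-fold degenerate third positions: 4.

4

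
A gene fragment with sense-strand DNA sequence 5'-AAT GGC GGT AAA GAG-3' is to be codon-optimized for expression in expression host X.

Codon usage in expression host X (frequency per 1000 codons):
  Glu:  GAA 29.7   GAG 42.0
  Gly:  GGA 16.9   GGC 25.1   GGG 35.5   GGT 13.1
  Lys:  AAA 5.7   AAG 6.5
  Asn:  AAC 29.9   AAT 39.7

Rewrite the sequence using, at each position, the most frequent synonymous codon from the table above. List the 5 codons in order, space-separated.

Codon 1 (Asn): best is AAT at 39.7.
Codon 2 (Gly): best is GGG at 35.5.
Codon 3 (Gly): best is GGG at 35.5.
Codon 4 (Lys): best is AAG at 6.5.
Codon 5 (Glu): best is GAG at 42.0.

AAT GGG GGG AAG GAG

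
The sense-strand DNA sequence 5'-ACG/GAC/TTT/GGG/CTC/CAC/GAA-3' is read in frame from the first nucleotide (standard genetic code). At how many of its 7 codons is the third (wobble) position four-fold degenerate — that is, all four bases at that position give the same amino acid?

3

Codon 1 ACG (Thr): third position 4-fold.
Codon 2 GAC (Asp): third position 2-fold.
Codon 3 TTT (Phe): third position 2-fold.
Codon 4 GGG (Gly): third position 4-fold.
Codon 5 CTC (Leu): third position 4-fold.
Codon 6 CAC (His): third position 2-fold.
Codon 7 GAA (Glu): third position 2-fold.
Four-fold degenerate third positions: 3.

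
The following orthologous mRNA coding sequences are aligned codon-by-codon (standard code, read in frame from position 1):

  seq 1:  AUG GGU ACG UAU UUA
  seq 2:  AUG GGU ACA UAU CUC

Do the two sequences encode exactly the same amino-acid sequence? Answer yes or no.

yes

Codon 1: AUG Met / AUG Met — identical.
Codon 2: GGU Gly / GGU Gly — identical.
Codon 3: ACG Thr / ACA Thr — synonymous.
Codon 4: UAU Tyr / UAU Tyr — identical.
Codon 5: UUA Leu / CUC Leu — synonymous.
Nonsynonymous differences: 0 → same protein.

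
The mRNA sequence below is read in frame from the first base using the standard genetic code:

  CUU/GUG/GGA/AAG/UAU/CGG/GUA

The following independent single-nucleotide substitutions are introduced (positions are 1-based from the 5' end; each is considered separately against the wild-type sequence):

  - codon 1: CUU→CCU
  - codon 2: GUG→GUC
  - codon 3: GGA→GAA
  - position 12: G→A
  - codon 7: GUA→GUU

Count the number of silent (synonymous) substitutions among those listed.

Codon 1: CUU (Leu) → CCU (Pro) — missense.
Codon 2: GUG (Val) → GUC (Val) — synonymous.
Codon 3: GGA (Gly) → GAA (Glu) — missense.
Codon 4: AAG (Lys) → AAA (Lys) — synonymous.
Codon 7: GUA (Val) → GUU (Val) — synonymous.
Synonymous: 3 of 5.

3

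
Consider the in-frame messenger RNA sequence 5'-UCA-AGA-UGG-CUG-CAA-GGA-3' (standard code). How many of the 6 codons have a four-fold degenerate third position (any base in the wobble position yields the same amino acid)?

3

Codon 1 UCA (Ser): third position 4-fold.
Codon 2 AGA (Arg): third position 2-fold.
Codon 3 UGG (Trp): third position 1-fold.
Codon 4 CUG (Leu): third position 4-fold.
Codon 5 CAA (Gln): third position 2-fold.
Codon 6 GGA (Gly): third position 4-fold.
Four-fold degenerate third positions: 3.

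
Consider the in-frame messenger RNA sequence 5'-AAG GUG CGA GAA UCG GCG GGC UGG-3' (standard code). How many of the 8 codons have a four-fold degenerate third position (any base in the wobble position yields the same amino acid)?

5

Codon 1 AAG (Lys): third position 2-fold.
Codon 2 GUG (Val): third position 4-fold.
Codon 3 CGA (Arg): third position 4-fold.
Codon 4 GAA (Glu): third position 2-fold.
Codon 5 UCG (Ser): third position 4-fold.
Codon 6 GCG (Ala): third position 4-fold.
Codon 7 GGC (Gly): third position 4-fold.
Codon 8 UGG (Trp): third position 1-fold.
Four-fold degenerate third positions: 5.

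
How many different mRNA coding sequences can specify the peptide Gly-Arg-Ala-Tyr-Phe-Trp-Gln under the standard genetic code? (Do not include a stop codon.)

Gly: 4 codons.
Arg: 6 codons.
Ala: 4 codons.
Tyr: 2 codons.
Phe: 2 codons.
Trp: 1 codon.
Gln: 2 codons.
4 × 6 × 4 × 2 × 2 × 1 × 2 = 768.

768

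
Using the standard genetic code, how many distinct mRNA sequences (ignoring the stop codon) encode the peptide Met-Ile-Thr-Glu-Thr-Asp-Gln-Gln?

768

Met: 1 codon.
Ile: 3 codons.
Thr: 4 codons.
Glu: 2 codons.
Thr: 4 codons.
Asp: 2 codons.
Gln: 2 codons.
Gln: 2 codons.
1 × 3 × 4 × 2 × 4 × 2 × 2 × 2 = 768.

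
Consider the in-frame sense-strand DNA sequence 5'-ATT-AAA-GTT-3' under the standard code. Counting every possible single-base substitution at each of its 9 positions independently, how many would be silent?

6

Codon 1 (ATT, Ile): 2 synonymous substitutions.
Codon 2 (AAA, Lys): 1 synonymous substitution.
Codon 3 (GTT, Val): 3 synonymous substitutions.
Total: 2 + 1 + 3 = 6.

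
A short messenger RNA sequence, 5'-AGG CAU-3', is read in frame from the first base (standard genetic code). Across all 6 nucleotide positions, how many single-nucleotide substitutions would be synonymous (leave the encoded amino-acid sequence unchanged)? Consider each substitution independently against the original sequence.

Codon 1 (AGG, Arg): 2 synonymous substitutions.
Codon 2 (CAU, His): 1 synonymous substitution.
Total: 2 + 1 = 3.

3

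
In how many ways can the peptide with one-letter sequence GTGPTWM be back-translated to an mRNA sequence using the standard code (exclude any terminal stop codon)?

1024

Gly: 4 codons.
Thr: 4 codons.
Gly: 4 codons.
Pro: 4 codons.
Thr: 4 codons.
Trp: 1 codon.
Met: 1 codon.
4 × 4 × 4 × 4 × 4 × 1 × 1 = 1024.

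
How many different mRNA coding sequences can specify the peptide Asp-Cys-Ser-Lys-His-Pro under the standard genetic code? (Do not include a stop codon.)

Asp: 2 codons.
Cys: 2 codons.
Ser: 6 codons.
Lys: 2 codons.
His: 2 codons.
Pro: 4 codons.
2 × 2 × 6 × 2 × 2 × 4 = 384.

384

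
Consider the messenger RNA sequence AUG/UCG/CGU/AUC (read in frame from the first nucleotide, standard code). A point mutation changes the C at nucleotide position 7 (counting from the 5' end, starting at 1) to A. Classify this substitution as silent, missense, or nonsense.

missense

Position 7 falls in codon 3: CGU → Arg.
After the substitution the codon is AGU → Ser.
Arg ≠ Ser, so this is a missense mutation.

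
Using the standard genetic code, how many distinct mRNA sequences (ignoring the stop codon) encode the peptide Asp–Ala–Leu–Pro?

192

Asp: 2 codons.
Ala: 4 codons.
Leu: 6 codons.
Pro: 4 codons.
2 × 4 × 6 × 4 = 192.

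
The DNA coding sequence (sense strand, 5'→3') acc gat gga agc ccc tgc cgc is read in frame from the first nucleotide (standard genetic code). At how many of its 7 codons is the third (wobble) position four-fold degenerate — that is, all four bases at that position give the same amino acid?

4

Codon 1 ACC (Thr): third position 4-fold.
Codon 2 GAT (Asp): third position 2-fold.
Codon 3 GGA (Gly): third position 4-fold.
Codon 4 AGC (Ser): third position 2-fold.
Codon 5 CCC (Pro): third position 4-fold.
Codon 6 TGC (Cys): third position 2-fold.
Codon 7 CGC (Arg): third position 4-fold.
Four-fold degenerate third positions: 4.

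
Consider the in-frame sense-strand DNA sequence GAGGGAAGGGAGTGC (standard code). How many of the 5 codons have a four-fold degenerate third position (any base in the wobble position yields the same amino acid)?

1

Codon 1 GAG (Glu): third position 2-fold.
Codon 2 GGA (Gly): third position 4-fold.
Codon 3 AGG (Arg): third position 2-fold.
Codon 4 GAG (Glu): third position 2-fold.
Codon 5 TGC (Cys): third position 2-fold.
Four-fold degenerate third positions: 1.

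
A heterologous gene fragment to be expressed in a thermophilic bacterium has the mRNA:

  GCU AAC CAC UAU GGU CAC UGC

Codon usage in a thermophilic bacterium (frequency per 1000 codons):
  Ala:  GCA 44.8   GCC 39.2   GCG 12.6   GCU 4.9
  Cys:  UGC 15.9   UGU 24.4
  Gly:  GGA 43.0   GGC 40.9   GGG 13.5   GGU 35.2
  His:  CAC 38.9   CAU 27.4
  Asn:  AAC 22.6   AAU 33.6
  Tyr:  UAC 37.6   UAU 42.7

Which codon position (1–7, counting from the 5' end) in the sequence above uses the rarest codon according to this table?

1

Codon 1 GCU (Ala): 4.9 per 1000.
Codon 2 AAC (Asn): 22.6 per 1000.
Codon 3 CAC (His): 38.9 per 1000.
Codon 4 UAU (Tyr): 42.7 per 1000.
Codon 5 GGU (Gly): 35.2 per 1000.
Codon 6 CAC (His): 38.9 per 1000.
Codon 7 UGC (Cys): 15.9 per 1000.
Lowest frequency is 4.9 at codon 1.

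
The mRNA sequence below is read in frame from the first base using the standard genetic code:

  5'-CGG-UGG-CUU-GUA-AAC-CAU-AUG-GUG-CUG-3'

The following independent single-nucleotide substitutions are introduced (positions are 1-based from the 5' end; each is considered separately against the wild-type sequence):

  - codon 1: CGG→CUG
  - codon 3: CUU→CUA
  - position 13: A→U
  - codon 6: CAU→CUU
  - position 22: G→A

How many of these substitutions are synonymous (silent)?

1

Codon 1: CGG (Arg) → CUG (Leu) — missense.
Codon 3: CUU (Leu) → CUA (Leu) — synonymous.
Codon 5: AAC (Asn) → UAC (Tyr) — missense.
Codon 6: CAU (His) → CUU (Leu) — missense.
Codon 8: GUG (Val) → AUG (Met) — missense.
Synonymous: 1 of 5.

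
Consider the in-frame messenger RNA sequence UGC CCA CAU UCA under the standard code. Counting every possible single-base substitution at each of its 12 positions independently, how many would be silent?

Codon 1 (UGC, Cys): 1 synonymous substitution.
Codon 2 (CCA, Pro): 3 synonymous substitutions.
Codon 3 (CAU, His): 1 synonymous substitution.
Codon 4 (UCA, Ser): 3 synonymous substitutions.
Total: 1 + 3 + 1 + 3 = 8.

8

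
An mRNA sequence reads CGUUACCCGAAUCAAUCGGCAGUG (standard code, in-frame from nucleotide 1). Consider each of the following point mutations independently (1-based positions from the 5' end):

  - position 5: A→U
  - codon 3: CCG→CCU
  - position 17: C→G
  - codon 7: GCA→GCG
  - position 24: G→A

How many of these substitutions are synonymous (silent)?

3

Codon 2: UAC (Tyr) → UUC (Phe) — missense.
Codon 3: CCG (Pro) → CCU (Pro) — synonymous.
Codon 6: UCG (Ser) → UGG (Trp) — missense.
Codon 7: GCA (Ala) → GCG (Ala) — synonymous.
Codon 8: GUG (Val) → GUA (Val) — synonymous.
Synonymous: 3 of 5.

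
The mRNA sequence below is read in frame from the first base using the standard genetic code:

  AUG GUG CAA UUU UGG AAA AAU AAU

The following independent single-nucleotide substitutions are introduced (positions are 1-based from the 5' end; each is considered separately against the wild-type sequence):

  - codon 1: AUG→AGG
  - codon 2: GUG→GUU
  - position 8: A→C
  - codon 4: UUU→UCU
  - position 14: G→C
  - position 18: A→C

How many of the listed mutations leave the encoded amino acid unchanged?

1

Codon 1: AUG (Met) → AGG (Arg) — missense.
Codon 2: GUG (Val) → GUU (Val) — synonymous.
Codon 3: CAA (Gln) → CCA (Pro) — missense.
Codon 4: UUU (Phe) → UCU (Ser) — missense.
Codon 5: UGG (Trp) → UCG (Ser) — missense.
Codon 6: AAA (Lys) → AAC (Asn) — missense.
Synonymous: 1 of 6.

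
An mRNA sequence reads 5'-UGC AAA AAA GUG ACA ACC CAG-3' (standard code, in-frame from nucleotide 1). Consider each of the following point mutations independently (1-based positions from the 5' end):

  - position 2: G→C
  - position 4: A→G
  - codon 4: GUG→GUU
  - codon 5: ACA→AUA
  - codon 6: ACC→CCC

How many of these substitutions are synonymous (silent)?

Codon 1: UGC (Cys) → UCC (Ser) — missense.
Codon 2: AAA (Lys) → GAA (Glu) — missense.
Codon 4: GUG (Val) → GUU (Val) — synonymous.
Codon 5: ACA (Thr) → AUA (Ile) — missense.
Codon 6: ACC (Thr) → CCC (Pro) — missense.
Synonymous: 1 of 5.

1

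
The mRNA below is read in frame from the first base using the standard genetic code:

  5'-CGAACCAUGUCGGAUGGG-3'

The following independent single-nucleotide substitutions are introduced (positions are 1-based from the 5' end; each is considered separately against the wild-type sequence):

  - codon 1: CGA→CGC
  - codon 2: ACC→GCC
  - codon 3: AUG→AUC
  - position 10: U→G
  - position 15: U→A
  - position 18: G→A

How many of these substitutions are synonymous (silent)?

Codon 1: CGA (Arg) → CGC (Arg) — synonymous.
Codon 2: ACC (Thr) → GCC (Ala) — missense.
Codon 3: AUG (Met) → AUC (Ile) — missense.
Codon 4: UCG (Ser) → GCG (Ala) — missense.
Codon 5: GAU (Asp) → GAA (Glu) — missense.
Codon 6: GGG (Gly) → GGA (Gly) — synonymous.
Synonymous: 2 of 6.

2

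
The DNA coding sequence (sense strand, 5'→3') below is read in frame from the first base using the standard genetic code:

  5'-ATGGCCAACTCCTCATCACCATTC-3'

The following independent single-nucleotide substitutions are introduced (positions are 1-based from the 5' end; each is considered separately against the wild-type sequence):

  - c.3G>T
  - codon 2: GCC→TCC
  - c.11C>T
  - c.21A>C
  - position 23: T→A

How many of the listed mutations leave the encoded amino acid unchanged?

Codon 1: ATG (Met) → ATT (Ile) — missense.
Codon 2: GCC (Ala) → TCC (Ser) — missense.
Codon 4: TCC (Ser) → TTC (Phe) — missense.
Codon 7: CCA (Pro) → CCC (Pro) — synonymous.
Codon 8: TTC (Phe) → TAC (Tyr) — missense.
Synonymous: 1 of 5.

1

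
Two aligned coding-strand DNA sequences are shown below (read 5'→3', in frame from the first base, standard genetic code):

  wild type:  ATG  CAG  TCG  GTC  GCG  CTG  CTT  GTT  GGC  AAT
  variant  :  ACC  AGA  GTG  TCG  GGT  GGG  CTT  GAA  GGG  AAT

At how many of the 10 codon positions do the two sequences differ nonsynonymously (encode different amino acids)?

Codon 1: ATG Met / ACC Thr — nonsynonymous.
Codon 2: CAG Gln / AGA Arg — nonsynonymous.
Codon 3: TCG Ser / GTG Val — nonsynonymous.
Codon 4: GTC Val / TCG Ser — nonsynonymous.
Codon 5: GCG Ala / GGT Gly — nonsynonymous.
Codon 6: CTG Leu / GGG Gly — nonsynonymous.
Codon 7: CTT Leu / CTT Leu — identical.
Codon 8: GTT Val / GAA Glu — nonsynonymous.
Codon 9: GGC Gly / GGG Gly — synonymous.
Codon 10: AAT Asn / AAT Asn — identical.
Nonsynonymous differences: 7.

7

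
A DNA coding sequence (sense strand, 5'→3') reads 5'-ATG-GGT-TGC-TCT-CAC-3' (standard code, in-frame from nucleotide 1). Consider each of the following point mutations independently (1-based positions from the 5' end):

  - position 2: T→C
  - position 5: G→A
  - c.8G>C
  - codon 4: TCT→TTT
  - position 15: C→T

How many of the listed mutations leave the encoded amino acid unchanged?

Codon 1: ATG (Met) → ACG (Thr) — missense.
Codon 2: GGT (Gly) → GAT (Asp) — missense.
Codon 3: TGC (Cys) → TCC (Ser) — missense.
Codon 4: TCT (Ser) → TTT (Phe) — missense.
Codon 5: CAC (His) → CAT (His) — synonymous.
Synonymous: 1 of 5.

1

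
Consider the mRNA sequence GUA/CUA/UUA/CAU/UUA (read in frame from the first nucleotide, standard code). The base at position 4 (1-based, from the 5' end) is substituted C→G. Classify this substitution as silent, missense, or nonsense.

missense

Position 4 falls in codon 2: CUA → Leu.
After the substitution the codon is GUA → Val.
Leu ≠ Val, so this is a missense mutation.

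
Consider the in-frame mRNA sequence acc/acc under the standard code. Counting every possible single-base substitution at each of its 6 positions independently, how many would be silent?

Codon 1 (ACC, Thr): 3 synonymous substitutions.
Codon 2 (ACC, Thr): 3 synonymous substitutions.
Total: 3 + 3 = 6.

6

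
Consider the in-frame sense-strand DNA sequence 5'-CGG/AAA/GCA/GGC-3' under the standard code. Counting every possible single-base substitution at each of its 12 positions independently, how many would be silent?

11

Codon 1 (CGG, Arg): 4 synonymous substitutions.
Codon 2 (AAA, Lys): 1 synonymous substitution.
Codon 3 (GCA, Ala): 3 synonymous substitutions.
Codon 4 (GGC, Gly): 3 synonymous substitutions.
Total: 4 + 1 + 3 + 3 = 11.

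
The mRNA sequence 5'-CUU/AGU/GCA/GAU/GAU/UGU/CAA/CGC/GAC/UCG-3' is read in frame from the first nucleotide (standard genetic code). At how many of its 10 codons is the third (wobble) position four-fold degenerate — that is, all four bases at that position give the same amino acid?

Codon 1 CUU (Leu): third position 4-fold.
Codon 2 AGU (Ser): third position 2-fold.
Codon 3 GCA (Ala): third position 4-fold.
Codon 4 GAU (Asp): third position 2-fold.
Codon 5 GAU (Asp): third position 2-fold.
Codon 6 UGU (Cys): third position 2-fold.
Codon 7 CAA (Gln): third position 2-fold.
Codon 8 CGC (Arg): third position 4-fold.
Codon 9 GAC (Asp): third position 2-fold.
Codon 10 UCG (Ser): third position 4-fold.
Four-fold degenerate third positions: 4.

4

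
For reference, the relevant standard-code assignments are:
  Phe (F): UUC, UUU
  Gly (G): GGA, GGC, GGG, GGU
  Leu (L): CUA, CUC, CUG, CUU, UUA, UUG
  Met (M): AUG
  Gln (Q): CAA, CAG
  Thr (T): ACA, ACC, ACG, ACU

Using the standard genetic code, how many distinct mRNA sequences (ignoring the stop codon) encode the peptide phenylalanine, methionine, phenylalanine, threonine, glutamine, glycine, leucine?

Phe: 2 codons.
Met: 1 codon.
Phe: 2 codons.
Thr: 4 codons.
Gln: 2 codons.
Gly: 4 codons.
Leu: 6 codons.
2 × 1 × 2 × 4 × 2 × 4 × 6 = 768.

768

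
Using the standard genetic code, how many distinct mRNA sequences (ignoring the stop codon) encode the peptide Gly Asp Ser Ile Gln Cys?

Gly: 4 codons.
Asp: 2 codons.
Ser: 6 codons.
Ile: 3 codons.
Gln: 2 codons.
Cys: 2 codons.
4 × 2 × 6 × 3 × 2 × 2 = 576.

576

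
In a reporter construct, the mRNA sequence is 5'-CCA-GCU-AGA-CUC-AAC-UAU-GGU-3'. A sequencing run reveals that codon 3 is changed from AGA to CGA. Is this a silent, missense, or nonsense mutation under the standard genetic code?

silent

Position 7 falls in codon 3: AGA → Arg.
After the substitution the codon is CGA → Arg.
Both encode Arg, so the change is synonymous.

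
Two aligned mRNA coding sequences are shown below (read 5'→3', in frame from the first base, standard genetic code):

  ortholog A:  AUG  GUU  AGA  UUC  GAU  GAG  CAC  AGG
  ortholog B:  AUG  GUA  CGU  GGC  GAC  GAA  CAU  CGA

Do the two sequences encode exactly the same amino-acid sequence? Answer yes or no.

Codon 1: AUG Met / AUG Met — identical.
Codon 2: GUU Val / GUA Val — synonymous.
Codon 3: AGA Arg / CGU Arg — synonymous.
Codon 4: UUC Phe / GGC Gly — nonsynonymous.
Codon 5: GAU Asp / GAC Asp — synonymous.
Codon 6: GAG Glu / GAA Glu — synonymous.
Codon 7: CAC His / CAU His — synonymous.
Codon 8: AGG Arg / CGA Arg — synonymous.
Nonsynonymous differences: 1 → different protein.

no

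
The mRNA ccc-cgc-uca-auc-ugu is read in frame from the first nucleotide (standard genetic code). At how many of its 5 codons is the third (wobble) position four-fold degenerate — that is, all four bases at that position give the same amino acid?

3

Codon 1 CCC (Pro): third position 4-fold.
Codon 2 CGC (Arg): third position 4-fold.
Codon 3 UCA (Ser): third position 4-fold.
Codon 4 AUC (Ile): third position 3-fold.
Codon 5 UGU (Cys): third position 2-fold.
Four-fold degenerate third positions: 3.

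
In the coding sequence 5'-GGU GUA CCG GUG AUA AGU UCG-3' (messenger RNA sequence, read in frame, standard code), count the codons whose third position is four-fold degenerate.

Codon 1 GGU (Gly): third position 4-fold.
Codon 2 GUA (Val): third position 4-fold.
Codon 3 CCG (Pro): third position 4-fold.
Codon 4 GUG (Val): third position 4-fold.
Codon 5 AUA (Ile): third position 3-fold.
Codon 6 AGU (Ser): third position 2-fold.
Codon 7 UCG (Ser): third position 4-fold.
Four-fold degenerate third positions: 5.

5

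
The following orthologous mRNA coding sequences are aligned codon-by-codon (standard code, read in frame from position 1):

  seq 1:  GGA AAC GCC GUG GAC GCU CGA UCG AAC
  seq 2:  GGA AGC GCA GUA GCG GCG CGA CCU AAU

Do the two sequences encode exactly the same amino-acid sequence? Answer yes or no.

no

Codon 1: GGA Gly / GGA Gly — identical.
Codon 2: AAC Asn / AGC Ser — nonsynonymous.
Codon 3: GCC Ala / GCA Ala — synonymous.
Codon 4: GUG Val / GUA Val — synonymous.
Codon 5: GAC Asp / GCG Ala — nonsynonymous.
Codon 6: GCU Ala / GCG Ala — synonymous.
Codon 7: CGA Arg / CGA Arg — identical.
Codon 8: UCG Ser / CCU Pro — nonsynonymous.
Codon 9: AAC Asn / AAU Asn — synonymous.
Nonsynonymous differences: 3 → different protein.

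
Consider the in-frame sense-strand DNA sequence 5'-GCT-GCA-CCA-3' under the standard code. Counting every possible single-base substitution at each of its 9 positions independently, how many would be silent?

Codon 1 (GCT, Ala): 3 synonymous substitutions.
Codon 2 (GCA, Ala): 3 synonymous substitutions.
Codon 3 (CCA, Pro): 3 synonymous substitutions.
Total: 3 + 3 + 3 = 9.

9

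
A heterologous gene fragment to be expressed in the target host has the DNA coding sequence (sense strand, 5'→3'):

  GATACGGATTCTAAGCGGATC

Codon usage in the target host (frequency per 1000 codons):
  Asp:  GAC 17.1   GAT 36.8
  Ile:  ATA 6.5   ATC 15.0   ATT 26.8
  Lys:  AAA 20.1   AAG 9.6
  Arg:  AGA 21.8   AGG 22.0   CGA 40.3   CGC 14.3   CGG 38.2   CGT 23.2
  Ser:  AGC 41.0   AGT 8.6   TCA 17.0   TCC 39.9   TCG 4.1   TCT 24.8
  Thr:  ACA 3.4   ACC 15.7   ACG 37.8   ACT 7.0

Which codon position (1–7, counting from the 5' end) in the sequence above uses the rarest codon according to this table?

Codon 1 GAT (Asp): 36.8 per 1000.
Codon 2 ACG (Thr): 37.8 per 1000.
Codon 3 GAT (Asp): 36.8 per 1000.
Codon 4 TCT (Ser): 24.8 per 1000.
Codon 5 AAG (Lys): 9.6 per 1000.
Codon 6 CGG (Arg): 38.2 per 1000.
Codon 7 ATC (Ile): 15.0 per 1000.
Lowest frequency is 9.6 at codon 5.

5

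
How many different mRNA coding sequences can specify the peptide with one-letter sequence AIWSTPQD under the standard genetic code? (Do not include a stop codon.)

4608

Ala: 4 codons.
Ile: 3 codons.
Trp: 1 codon.
Ser: 6 codons.
Thr: 4 codons.
Pro: 4 codons.
Gln: 2 codons.
Asp: 2 codons.
4 × 3 × 1 × 6 × 4 × 4 × 2 × 2 = 4608.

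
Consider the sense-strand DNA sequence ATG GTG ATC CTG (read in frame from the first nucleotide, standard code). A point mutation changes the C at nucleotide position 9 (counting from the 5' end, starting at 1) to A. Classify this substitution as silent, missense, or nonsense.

silent

Position 9 falls in codon 3: ATC → Ile.
After the substitution the codon is ATA → Ile.
Both encode Ile, so the change is synonymous.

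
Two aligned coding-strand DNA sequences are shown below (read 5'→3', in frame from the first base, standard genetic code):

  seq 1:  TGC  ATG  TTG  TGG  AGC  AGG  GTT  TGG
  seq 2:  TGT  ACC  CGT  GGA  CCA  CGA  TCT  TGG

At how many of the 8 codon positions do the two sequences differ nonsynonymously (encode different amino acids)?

Codon 1: TGC Cys / TGT Cys — synonymous.
Codon 2: ATG Met / ACC Thr — nonsynonymous.
Codon 3: TTG Leu / CGT Arg — nonsynonymous.
Codon 4: TGG Trp / GGA Gly — nonsynonymous.
Codon 5: AGC Ser / CCA Pro — nonsynonymous.
Codon 6: AGG Arg / CGA Arg — synonymous.
Codon 7: GTT Val / TCT Ser — nonsynonymous.
Codon 8: TGG Trp / TGG Trp — identical.
Nonsynonymous differences: 5.

5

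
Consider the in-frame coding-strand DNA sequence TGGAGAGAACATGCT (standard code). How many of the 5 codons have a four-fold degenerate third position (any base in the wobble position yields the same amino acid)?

1

Codon 1 TGG (Trp): third position 1-fold.
Codon 2 AGA (Arg): third position 2-fold.
Codon 3 GAA (Glu): third position 2-fold.
Codon 4 CAT (His): third position 2-fold.
Codon 5 GCT (Ala): third position 4-fold.
Four-fold degenerate third positions: 1.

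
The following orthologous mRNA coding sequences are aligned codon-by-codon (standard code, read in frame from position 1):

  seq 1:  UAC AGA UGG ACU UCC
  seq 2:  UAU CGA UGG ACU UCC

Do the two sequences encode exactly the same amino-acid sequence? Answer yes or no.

Codon 1: UAC Tyr / UAU Tyr — synonymous.
Codon 2: AGA Arg / CGA Arg — synonymous.
Codon 3: UGG Trp / UGG Trp — identical.
Codon 4: ACU Thr / ACU Thr — identical.
Codon 5: UCC Ser / UCC Ser — identical.
Nonsynonymous differences: 0 → same protein.

yes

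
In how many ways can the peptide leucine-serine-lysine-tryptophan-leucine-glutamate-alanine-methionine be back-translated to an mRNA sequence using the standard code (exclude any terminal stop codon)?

Leu: 6 codons.
Ser: 6 codons.
Lys: 2 codons.
Trp: 1 codon.
Leu: 6 codons.
Glu: 2 codons.
Ala: 4 codons.
Met: 1 codon.
6 × 6 × 2 × 1 × 6 × 2 × 4 × 1 = 3456.

3456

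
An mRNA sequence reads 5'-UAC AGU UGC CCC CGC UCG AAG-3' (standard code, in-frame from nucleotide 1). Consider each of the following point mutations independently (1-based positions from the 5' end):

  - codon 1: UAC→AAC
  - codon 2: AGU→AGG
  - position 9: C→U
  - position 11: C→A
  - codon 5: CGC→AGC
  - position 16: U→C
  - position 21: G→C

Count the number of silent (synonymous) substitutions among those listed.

Codon 1: UAC (Tyr) → AAC (Asn) — missense.
Codon 2: AGU (Ser) → AGG (Arg) — missense.
Codon 3: UGC (Cys) → UGU (Cys) — synonymous.
Codon 4: CCC (Pro) → CAC (His) — missense.
Codon 5: CGC (Arg) → AGC (Ser) — missense.
Codon 6: UCG (Ser) → CCG (Pro) — missense.
Codon 7: AAG (Lys) → AAC (Asn) — missense.
Synonymous: 1 of 7.

1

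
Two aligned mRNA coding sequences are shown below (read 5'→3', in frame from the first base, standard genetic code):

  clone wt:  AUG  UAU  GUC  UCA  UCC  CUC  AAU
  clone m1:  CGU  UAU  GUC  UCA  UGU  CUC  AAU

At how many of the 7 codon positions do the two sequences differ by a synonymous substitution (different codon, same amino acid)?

0

Codon 1: AUG Met / CGU Arg — nonsynonymous.
Codon 2: UAU Tyr / UAU Tyr — identical.
Codon 3: GUC Val / GUC Val — identical.
Codon 4: UCA Ser / UCA Ser — identical.
Codon 5: UCC Ser / UGU Cys — nonsynonymous.
Codon 6: CUC Leu / CUC Leu — identical.
Codon 7: AAU Asn / AAU Asn — identical.
Synonymous differences: 0.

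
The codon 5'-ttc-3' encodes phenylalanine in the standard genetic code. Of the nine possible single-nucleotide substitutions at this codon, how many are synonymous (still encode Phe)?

1

Position 1: none → 0 synonymous.
Position 2: none → 0 synonymous.
Position 3: TTT → 1 synonymous.
Total: 0 + 0 + 1 = 1.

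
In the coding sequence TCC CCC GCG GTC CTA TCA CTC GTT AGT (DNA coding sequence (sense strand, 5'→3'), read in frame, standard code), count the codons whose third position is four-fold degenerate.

8

Codon 1 TCC (Ser): third position 4-fold.
Codon 2 CCC (Pro): third position 4-fold.
Codon 3 GCG (Ala): third position 4-fold.
Codon 4 GTC (Val): third position 4-fold.
Codon 5 CTA (Leu): third position 4-fold.
Codon 6 TCA (Ser): third position 4-fold.
Codon 7 CTC (Leu): third position 4-fold.
Codon 8 GTT (Val): third position 4-fold.
Codon 9 AGT (Ser): third position 2-fold.
Four-fold degenerate third positions: 8.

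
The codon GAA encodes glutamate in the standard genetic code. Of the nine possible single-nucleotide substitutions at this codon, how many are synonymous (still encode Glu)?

1

Position 1: none → 0 synonymous.
Position 2: none → 0 synonymous.
Position 3: GAG → 1 synonymous.
Total: 0 + 0 + 1 = 1.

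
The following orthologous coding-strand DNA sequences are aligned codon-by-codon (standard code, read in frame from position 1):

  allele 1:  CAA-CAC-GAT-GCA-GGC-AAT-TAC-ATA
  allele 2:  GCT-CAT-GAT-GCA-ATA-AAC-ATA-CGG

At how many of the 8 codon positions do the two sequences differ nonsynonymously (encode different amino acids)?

Codon 1: CAA Gln / GCT Ala — nonsynonymous.
Codon 2: CAC His / CAT His — synonymous.
Codon 3: GAT Asp / GAT Asp — identical.
Codon 4: GCA Ala / GCA Ala — identical.
Codon 5: GGC Gly / ATA Ile — nonsynonymous.
Codon 6: AAT Asn / AAC Asn — synonymous.
Codon 7: TAC Tyr / ATA Ile — nonsynonymous.
Codon 8: ATA Ile / CGG Arg — nonsynonymous.
Nonsynonymous differences: 4.

4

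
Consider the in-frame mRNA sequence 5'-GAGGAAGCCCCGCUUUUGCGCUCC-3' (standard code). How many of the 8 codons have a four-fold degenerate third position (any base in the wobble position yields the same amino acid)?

Codon 1 GAG (Glu): third position 2-fold.
Codon 2 GAA (Glu): third position 2-fold.
Codon 3 GCC (Ala): third position 4-fold.
Codon 4 CCG (Pro): third position 4-fold.
Codon 5 CUU (Leu): third position 4-fold.
Codon 6 UUG (Leu): third position 2-fold.
Codon 7 CGC (Arg): third position 4-fold.
Codon 8 UCC (Ser): third position 4-fold.
Four-fold degenerate third positions: 5.

5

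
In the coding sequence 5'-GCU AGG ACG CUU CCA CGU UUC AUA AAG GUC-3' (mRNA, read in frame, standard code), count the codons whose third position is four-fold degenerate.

6

Codon 1 GCU (Ala): third position 4-fold.
Codon 2 AGG (Arg): third position 2-fold.
Codon 3 ACG (Thr): third position 4-fold.
Codon 4 CUU (Leu): third position 4-fold.
Codon 5 CCA (Pro): third position 4-fold.
Codon 6 CGU (Arg): third position 4-fold.
Codon 7 UUC (Phe): third position 2-fold.
Codon 8 AUA (Ile): third position 3-fold.
Codon 9 AAG (Lys): third position 2-fold.
Codon 10 GUC (Val): third position 4-fold.
Four-fold degenerate third positions: 6.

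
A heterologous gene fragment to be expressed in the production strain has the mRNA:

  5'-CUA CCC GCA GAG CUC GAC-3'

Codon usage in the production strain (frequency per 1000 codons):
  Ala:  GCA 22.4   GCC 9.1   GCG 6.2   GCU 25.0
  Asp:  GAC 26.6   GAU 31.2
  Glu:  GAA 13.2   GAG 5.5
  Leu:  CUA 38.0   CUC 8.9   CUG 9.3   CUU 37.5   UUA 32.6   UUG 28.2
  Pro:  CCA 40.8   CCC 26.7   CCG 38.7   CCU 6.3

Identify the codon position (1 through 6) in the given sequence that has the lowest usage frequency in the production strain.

4

Codon 1 CUA (Leu): 38.0 per 1000.
Codon 2 CCC (Pro): 26.7 per 1000.
Codon 3 GCA (Ala): 22.4 per 1000.
Codon 4 GAG (Glu): 5.5 per 1000.
Codon 5 CUC (Leu): 8.9 per 1000.
Codon 6 GAC (Asp): 26.6 per 1000.
Lowest frequency is 5.5 at codon 4.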